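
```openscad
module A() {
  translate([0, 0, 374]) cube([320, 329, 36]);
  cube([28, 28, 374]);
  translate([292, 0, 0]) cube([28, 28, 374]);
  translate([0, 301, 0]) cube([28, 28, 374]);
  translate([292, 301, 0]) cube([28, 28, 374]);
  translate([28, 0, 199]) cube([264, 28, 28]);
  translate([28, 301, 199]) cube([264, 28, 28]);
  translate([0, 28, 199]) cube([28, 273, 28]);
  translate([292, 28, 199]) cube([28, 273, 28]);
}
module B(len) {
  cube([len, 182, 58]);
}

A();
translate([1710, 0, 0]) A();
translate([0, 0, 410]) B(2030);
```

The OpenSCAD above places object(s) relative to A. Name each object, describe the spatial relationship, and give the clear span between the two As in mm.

A is a stool. B is a beam. A beam spans the tops of two stools. The clear span between the two stools is 1390 mm.

Second stool starts at x = 1710; first ends at x = 320; clear span = 1710 − 320 = 1390 mm.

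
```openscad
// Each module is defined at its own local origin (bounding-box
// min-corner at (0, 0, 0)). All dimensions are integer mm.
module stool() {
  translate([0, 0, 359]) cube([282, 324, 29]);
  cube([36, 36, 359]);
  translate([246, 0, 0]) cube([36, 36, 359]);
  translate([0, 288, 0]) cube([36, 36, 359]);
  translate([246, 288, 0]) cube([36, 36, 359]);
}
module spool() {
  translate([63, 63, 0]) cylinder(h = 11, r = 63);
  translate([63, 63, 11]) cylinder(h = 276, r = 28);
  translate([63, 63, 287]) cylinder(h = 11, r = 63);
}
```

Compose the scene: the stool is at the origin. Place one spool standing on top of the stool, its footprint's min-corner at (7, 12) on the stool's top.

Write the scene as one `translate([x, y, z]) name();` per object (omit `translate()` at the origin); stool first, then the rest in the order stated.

stool();
translate([7, 12, 388]) spool();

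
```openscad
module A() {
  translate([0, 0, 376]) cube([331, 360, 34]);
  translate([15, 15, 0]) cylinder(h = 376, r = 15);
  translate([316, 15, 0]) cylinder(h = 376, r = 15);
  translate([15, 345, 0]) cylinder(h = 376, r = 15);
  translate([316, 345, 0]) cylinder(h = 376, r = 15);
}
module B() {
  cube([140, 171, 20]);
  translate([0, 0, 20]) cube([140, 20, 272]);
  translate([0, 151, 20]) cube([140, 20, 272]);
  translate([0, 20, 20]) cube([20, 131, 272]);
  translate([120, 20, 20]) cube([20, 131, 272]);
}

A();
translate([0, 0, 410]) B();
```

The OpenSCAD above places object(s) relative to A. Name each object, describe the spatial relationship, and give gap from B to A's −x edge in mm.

A is a stool. B is an open box. The open box is on top of the stool. The gap from the open box to the stool's −x edge is 0 mm.

The open box's min-x is at 0; the stool's min-x is 0; gap = 0 mm.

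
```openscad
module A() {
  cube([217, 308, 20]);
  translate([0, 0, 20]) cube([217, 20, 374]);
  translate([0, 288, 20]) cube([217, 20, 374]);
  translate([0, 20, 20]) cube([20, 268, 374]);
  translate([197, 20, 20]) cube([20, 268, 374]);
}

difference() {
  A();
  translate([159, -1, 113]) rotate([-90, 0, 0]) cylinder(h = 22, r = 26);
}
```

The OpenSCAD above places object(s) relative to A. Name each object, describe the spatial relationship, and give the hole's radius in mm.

A is an open box. The open box has a circular hole through its front wall. The hole's radius is 26 mm.

The subtracted cylinder has r = 26 mm.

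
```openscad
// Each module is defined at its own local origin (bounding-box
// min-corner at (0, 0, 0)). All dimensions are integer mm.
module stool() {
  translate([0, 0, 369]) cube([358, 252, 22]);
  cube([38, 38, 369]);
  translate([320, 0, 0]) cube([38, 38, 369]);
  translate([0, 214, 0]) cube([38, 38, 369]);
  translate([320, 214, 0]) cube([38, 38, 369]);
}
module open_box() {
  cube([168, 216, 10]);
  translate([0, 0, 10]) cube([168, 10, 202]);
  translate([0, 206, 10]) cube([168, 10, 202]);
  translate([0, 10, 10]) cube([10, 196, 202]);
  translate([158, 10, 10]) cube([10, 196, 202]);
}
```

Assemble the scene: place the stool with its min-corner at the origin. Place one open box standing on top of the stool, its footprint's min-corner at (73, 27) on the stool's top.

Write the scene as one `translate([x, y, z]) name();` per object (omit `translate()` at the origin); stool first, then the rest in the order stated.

stool();
translate([73, 27, 391]) open_box();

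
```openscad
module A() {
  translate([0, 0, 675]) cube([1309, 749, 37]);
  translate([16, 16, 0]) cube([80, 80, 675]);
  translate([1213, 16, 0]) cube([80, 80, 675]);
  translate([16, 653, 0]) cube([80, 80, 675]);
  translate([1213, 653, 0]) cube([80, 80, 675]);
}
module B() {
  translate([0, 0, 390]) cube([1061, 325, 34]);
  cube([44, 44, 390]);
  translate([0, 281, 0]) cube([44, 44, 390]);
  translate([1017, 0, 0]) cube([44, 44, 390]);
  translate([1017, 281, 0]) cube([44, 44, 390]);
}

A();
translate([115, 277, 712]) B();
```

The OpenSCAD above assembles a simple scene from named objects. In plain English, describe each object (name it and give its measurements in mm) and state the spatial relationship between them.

A is a table with a 1309×749 mm rectangular top, 37 mm thick, top surface at z = 712 mm, supported by four 80×80 mm square legs, each inset 16 mm from the nearest pair of top edges, running from the floor.

B is a bench: a 1061×325 mm seat slab, 34 mm thick, top at z = 424 mm, on four 44×44 mm square legs flush with the seat corners and standing on z = 0.

The bench is on top of the table.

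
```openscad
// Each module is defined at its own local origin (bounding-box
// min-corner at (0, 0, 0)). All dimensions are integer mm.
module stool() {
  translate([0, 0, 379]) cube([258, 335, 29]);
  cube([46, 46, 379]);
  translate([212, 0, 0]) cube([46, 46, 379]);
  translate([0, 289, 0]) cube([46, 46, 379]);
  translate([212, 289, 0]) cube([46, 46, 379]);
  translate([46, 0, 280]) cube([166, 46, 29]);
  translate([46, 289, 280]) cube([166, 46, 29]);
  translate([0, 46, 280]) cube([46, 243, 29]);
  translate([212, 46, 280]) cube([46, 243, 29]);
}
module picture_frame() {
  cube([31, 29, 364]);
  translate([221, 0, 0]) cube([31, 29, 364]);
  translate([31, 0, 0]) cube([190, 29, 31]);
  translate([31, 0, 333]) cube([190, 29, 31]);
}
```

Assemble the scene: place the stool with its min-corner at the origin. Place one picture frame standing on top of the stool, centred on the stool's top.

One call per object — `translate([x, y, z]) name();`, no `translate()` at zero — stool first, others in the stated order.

stool();
translate([3, 153, 408]) picture_frame();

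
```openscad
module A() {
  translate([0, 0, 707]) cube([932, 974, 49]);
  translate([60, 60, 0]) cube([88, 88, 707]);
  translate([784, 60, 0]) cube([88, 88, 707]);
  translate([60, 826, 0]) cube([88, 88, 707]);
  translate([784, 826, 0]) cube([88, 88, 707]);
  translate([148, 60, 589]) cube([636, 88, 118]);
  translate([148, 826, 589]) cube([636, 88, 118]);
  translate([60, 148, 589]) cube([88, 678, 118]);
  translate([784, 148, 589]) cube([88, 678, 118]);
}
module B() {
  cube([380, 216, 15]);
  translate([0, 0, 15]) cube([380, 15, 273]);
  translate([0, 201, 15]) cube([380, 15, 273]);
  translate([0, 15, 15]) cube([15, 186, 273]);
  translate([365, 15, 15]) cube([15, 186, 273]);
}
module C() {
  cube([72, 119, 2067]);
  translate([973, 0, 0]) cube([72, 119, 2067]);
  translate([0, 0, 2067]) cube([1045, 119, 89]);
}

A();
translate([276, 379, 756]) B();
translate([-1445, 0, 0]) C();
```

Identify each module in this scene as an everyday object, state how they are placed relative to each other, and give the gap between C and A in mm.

A is a table. B is an open box. C is a door frame. The open box is on top of the table, centred. The door frame is on the floor beside the table on its −x side. The gap between the door frame and the table is 400 mm.

The door frame's nearest face is 400 mm from the table's −x face.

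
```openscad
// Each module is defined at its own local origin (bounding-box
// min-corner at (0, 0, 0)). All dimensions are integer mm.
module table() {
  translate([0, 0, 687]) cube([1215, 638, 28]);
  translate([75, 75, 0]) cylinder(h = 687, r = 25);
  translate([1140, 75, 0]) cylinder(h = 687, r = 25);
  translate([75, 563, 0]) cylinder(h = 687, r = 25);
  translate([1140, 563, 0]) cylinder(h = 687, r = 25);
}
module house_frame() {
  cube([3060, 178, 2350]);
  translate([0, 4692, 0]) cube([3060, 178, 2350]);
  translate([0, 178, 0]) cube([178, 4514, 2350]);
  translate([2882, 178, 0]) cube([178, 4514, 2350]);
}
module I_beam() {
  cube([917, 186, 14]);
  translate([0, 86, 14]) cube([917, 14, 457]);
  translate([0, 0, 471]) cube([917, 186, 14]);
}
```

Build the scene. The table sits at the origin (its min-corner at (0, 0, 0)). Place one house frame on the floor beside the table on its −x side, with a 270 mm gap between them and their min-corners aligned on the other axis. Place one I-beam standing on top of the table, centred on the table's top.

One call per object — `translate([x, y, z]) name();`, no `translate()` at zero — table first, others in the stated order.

table();
translate([-3330, 0, 0]) house_frame();
translate([149, 226, 715]) I_beam();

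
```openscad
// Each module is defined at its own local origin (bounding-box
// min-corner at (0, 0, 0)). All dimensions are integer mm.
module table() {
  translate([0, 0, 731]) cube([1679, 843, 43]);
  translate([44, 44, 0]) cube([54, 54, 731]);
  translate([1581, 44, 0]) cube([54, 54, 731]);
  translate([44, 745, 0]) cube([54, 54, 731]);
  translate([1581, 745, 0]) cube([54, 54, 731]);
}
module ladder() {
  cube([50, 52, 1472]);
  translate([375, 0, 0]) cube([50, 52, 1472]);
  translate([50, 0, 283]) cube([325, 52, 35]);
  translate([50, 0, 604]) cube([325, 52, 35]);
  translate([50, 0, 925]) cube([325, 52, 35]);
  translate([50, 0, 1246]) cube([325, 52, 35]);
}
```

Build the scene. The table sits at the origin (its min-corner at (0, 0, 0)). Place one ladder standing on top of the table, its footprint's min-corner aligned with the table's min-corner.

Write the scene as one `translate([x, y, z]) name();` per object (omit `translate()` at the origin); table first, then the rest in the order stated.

table();
translate([0, 0, 774]) ladder();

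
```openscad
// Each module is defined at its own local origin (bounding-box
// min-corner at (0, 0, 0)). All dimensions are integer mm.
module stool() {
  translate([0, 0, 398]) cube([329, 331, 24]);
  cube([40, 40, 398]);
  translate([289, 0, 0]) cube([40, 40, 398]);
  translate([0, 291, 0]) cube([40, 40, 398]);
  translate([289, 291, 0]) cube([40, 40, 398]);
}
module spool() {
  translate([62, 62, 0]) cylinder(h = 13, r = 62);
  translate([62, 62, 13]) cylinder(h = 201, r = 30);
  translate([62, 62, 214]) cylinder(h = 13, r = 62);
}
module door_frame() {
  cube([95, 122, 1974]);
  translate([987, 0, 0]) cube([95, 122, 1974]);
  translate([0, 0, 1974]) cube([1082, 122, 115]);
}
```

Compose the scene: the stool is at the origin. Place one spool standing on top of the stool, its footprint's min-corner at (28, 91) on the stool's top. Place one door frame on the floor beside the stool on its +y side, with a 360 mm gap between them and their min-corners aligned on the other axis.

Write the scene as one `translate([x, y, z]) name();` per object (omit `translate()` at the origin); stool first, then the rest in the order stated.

stool();
translate([28, 91, 422]) spool();
translate([0, 691, 0]) door_frame();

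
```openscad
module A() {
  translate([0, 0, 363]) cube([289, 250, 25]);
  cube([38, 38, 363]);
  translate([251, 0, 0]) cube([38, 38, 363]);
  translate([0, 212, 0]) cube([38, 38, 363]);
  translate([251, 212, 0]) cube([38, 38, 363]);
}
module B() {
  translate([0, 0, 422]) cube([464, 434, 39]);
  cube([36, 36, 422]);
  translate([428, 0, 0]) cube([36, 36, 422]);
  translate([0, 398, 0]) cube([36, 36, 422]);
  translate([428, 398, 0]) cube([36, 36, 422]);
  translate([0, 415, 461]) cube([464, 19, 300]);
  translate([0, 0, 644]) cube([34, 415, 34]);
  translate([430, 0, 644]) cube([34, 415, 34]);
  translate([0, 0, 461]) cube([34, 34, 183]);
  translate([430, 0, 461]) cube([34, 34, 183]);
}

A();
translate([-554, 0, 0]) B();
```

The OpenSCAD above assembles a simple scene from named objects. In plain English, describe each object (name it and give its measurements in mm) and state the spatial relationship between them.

A is a four-legged stool. The seat is 289×250 mm, 25 mm thick, top at z = 388 mm. It stands on four square legs, each 38×38 mm in cross-section, from z = 0 to the seat underside, each flush with a corner of the seat.

B is a chair. The seat is a 464×434×39 mm slab with its top at z = 461 mm, on four 36×36 mm corner legs (flush with the seat edges, standing on z = 0). A flat backrest 19 mm thick, 300 mm tall, spans the full seat width and rises from the seat top along its +y edge, rear face flush with the rear of the seat. Two armrests of 34×34 mm section run along each side from the seat's front edge to the front of the backrest, top faces 217 mm above the seat top and outer faces flush with the seat's x-edges; a 34×34 mm post under the front of each armrest stands on the seat at the front corner.

The chair is on the floor beside the stool on its −x side.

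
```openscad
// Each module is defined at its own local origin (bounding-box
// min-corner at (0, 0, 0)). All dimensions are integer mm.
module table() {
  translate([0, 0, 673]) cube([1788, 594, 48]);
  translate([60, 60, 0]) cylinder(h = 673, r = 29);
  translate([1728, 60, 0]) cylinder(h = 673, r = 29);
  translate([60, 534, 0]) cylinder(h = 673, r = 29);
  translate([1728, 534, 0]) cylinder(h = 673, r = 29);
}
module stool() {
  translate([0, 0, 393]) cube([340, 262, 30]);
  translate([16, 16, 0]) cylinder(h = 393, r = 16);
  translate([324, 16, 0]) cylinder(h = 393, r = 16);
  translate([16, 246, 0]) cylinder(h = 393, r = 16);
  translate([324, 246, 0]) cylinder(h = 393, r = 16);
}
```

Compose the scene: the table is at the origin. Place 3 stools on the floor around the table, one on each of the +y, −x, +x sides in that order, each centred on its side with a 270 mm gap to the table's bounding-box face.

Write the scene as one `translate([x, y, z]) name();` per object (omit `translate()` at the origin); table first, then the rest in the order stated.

table();
translate([724, 864, 0]) stool();
translate([-610, 166, 0]) stool();
translate([2058, 166, 0]) stool();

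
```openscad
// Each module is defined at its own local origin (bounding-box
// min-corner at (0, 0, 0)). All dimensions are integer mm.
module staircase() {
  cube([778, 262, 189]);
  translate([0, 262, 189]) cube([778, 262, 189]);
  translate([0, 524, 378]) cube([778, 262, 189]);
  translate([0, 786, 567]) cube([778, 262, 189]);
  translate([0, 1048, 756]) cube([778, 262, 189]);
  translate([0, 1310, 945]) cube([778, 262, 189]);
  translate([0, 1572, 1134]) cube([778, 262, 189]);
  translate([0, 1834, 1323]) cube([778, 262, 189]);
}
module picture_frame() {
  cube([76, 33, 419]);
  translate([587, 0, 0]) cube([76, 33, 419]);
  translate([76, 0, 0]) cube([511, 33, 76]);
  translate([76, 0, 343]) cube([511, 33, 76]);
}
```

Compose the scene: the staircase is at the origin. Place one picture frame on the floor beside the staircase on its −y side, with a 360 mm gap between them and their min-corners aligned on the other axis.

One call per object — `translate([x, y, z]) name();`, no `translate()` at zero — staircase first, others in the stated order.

staircase();
translate([0, -393, 0]) picture_frame();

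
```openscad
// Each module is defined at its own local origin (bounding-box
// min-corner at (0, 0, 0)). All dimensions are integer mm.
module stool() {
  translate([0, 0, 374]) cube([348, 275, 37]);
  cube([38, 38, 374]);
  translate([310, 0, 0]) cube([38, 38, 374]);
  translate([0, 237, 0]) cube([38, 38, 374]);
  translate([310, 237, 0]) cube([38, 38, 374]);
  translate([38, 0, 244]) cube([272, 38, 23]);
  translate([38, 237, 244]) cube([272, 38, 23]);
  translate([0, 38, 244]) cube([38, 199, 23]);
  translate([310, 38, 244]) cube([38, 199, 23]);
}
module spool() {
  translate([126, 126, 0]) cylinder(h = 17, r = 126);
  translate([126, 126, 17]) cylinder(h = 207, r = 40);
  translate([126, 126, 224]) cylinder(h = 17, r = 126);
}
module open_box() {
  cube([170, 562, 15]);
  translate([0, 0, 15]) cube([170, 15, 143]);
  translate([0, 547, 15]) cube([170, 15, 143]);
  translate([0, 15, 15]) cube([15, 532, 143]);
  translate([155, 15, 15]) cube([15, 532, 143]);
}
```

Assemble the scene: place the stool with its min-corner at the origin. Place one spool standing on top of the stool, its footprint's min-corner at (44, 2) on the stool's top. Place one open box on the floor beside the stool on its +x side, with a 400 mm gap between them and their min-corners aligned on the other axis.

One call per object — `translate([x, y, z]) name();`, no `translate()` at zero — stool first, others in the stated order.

stool();
translate([44, 2, 411]) spool();
translate([748, 0, 0]) open_box();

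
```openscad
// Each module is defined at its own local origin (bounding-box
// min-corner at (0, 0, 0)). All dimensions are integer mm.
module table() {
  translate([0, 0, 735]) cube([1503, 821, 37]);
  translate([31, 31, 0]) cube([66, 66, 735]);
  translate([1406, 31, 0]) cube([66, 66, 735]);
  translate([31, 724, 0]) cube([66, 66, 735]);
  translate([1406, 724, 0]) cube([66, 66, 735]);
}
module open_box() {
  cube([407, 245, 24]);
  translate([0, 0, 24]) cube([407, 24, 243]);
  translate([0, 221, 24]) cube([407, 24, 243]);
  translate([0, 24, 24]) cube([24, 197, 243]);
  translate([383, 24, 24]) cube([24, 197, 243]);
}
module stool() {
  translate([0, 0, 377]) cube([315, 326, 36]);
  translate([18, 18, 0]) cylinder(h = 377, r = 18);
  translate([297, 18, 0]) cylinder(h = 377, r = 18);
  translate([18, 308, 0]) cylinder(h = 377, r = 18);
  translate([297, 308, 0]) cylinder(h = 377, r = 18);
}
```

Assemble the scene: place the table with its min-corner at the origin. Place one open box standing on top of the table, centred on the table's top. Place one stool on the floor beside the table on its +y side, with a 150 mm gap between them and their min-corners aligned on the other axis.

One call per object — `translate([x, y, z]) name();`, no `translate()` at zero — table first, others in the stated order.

table();
translate([548, 288, 772]) open_box();
translate([0, 971, 0]) stool();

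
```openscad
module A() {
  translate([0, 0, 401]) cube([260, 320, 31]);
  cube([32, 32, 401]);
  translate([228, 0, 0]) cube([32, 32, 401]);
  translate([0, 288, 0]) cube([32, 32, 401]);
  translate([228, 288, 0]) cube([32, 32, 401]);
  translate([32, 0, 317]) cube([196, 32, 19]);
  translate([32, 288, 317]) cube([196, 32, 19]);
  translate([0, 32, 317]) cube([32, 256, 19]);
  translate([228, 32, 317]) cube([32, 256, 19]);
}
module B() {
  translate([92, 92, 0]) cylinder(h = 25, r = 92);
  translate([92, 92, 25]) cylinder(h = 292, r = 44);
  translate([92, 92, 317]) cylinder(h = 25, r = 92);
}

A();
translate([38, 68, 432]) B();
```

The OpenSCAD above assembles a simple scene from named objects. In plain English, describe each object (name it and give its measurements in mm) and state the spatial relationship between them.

A is a four-legged stool. The seat is 260×320 mm, 31 mm thick, top at z = 432 mm. It stands on four square legs, each 32×32 mm in cross-section, from z = 0 to the seat underside, each flush with a corner of the seat. Four stretchers, 32 mm wide and 19 mm tall, connect adjacent legs with their undersides at z = 317 mm, each running between the inner faces of the legs it joins and aligned with the legs' outer faces on the other axis.

B is a spool: two coaxial disc flanges of radius 92 mm and thickness 25 mm, joined by a core cylinder of radius 44 mm and height 292 mm. The lower flange rests on z = 0 and the three cylinders share a vertical axis.

The spool is on top of the stool, centred.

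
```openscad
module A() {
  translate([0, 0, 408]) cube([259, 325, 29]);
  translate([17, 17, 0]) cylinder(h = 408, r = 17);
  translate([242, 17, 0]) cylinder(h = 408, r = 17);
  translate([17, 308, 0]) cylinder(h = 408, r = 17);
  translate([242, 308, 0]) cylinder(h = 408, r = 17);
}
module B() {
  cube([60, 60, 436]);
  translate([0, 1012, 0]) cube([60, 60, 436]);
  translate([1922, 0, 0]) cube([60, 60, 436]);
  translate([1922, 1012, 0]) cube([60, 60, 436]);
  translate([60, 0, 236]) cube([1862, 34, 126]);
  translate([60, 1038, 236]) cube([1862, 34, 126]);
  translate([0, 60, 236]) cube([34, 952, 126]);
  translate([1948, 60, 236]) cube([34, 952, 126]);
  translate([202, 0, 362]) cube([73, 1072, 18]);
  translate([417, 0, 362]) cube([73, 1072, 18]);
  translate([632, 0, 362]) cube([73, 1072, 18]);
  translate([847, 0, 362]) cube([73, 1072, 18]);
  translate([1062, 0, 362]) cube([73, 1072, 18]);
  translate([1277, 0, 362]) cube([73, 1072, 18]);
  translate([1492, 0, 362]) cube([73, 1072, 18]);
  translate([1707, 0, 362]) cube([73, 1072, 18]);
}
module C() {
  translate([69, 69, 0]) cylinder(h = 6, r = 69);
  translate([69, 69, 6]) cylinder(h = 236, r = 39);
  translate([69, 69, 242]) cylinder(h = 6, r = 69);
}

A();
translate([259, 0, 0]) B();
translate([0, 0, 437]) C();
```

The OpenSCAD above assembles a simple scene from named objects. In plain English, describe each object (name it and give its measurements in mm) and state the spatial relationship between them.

A is a simple wooden stool: a rectangular seat 259 mm (x) by 325 mm (y), 29 mm thick, top face at z = 437 mm, on four round legs, each 34 mm in diameter. The legs rest on z = 0, each leg's axis is inset half a diameter from the nearest pair of seat edges (so the leg's bounding box is flush with the corner).

B is a bed frame 1982 mm long (x) by 1072 mm wide (y). Four 60×60 mm corner posts, 436 mm tall, at the corners of the footprint. Four rails of 34 mm thickness and 126 mm height run between adjacent posts with their undersides at z = 236 mm, their outer faces flush with the outside of the frame (the two x-running rails run between the posts' inner faces; the two y-running rails run between the posts' inner faces). 8 slats, each 73 mm wide (x) and 18 mm thick, lie across the top of the two x-running rails, running the full 1072 mm width of the frame in y; the slats are evenly spaced along x between the inner faces of the end posts with equal gaps (rounded down to the nearest mm) at the −x end and between each pair — any rounding remainder accumulates at the +x end.

C is a spool: two coaxial disc flanges of radius 69 mm and thickness 6 mm, joined by a core cylinder of radius 39 mm and height 236 mm. The lower flange rests on z = 0 and the three cylinders share a vertical axis.

The bed frame is against the stool's +x side, with their −y faces flush. The spool is on top of the stool.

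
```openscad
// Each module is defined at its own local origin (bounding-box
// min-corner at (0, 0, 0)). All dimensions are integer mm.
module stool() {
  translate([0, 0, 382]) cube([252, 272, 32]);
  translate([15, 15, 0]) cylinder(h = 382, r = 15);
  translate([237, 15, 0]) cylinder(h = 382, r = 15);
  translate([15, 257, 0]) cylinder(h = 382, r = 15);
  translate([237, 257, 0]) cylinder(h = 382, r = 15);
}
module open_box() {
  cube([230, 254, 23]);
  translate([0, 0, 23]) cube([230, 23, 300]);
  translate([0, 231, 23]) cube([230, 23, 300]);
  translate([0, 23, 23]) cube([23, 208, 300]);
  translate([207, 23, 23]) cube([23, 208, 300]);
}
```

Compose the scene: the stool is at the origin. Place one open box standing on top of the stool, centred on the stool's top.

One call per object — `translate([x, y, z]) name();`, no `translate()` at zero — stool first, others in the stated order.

stool();
translate([11, 9, 414]) open_box();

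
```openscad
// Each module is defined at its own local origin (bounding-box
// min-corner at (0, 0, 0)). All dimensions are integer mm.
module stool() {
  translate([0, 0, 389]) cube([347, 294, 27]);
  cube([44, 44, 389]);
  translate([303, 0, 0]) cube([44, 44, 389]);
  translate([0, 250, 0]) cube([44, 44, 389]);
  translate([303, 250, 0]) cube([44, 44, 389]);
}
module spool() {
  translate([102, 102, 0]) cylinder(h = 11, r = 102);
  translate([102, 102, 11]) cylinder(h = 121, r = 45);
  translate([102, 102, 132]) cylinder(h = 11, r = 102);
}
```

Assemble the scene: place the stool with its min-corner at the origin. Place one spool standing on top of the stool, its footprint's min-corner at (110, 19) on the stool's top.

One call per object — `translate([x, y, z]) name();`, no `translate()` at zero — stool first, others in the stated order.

stool();
translate([110, 19, 416]) spool();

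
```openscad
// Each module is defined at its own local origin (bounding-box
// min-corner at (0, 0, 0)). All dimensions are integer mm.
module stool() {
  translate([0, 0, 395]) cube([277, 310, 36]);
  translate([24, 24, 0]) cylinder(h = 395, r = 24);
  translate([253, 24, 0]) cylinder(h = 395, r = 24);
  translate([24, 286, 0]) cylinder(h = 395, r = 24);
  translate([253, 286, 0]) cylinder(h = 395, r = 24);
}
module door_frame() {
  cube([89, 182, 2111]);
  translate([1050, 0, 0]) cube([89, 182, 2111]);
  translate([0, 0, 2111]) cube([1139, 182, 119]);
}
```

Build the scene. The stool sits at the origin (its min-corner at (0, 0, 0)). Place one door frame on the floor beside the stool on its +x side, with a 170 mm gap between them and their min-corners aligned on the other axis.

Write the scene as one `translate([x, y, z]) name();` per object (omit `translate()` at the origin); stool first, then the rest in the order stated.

stool();
translate([447, 0, 0]) door_frame();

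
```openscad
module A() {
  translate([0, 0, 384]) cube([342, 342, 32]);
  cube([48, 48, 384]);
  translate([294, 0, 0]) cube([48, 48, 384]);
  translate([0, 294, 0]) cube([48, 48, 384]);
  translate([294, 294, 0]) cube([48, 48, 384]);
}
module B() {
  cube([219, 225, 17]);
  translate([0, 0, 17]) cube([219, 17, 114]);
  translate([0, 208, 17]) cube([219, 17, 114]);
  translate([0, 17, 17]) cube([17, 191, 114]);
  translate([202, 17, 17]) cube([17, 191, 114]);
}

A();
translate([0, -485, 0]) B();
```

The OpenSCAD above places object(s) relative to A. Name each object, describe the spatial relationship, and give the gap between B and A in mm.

A is a stool. B is an open box. The open box is on the floor beside the stool on its −y side. The gap between the open box and the stool is 260 mm.

The open box's nearest face is 260 mm from the stool's −y face.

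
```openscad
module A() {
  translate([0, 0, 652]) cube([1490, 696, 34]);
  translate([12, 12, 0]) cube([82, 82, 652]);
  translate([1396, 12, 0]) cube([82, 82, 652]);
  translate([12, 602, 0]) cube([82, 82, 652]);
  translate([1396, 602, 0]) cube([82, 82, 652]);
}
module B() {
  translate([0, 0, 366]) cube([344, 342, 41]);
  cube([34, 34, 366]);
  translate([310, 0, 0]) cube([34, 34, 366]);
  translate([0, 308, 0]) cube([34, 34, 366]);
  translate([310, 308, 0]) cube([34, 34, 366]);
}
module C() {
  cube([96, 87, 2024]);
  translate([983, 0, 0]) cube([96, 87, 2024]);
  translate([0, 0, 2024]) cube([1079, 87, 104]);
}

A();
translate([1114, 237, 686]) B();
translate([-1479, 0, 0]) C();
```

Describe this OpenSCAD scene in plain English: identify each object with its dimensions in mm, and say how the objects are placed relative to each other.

A is a table: top 1490 mm (x) × 696 mm (y), 34 mm thick, upper face at z = 686 mm, on four 82×82 mm square legs, each inset 12 mm from the nearest pair of top edges, running from z = 0 to the bottom of the top.

B is a simple wooden stool: a rectangular seat 344 mm (x) by 342 mm (y), 41 mm thick, top face at z = 407 mm, on four square legs, each 34×34 mm in cross-section. The legs rest on z = 0, each flush with a corner of the seat.

C is a rectangular door frame: two vertical jambs of 96×87 mm section, 2024 mm tall, with a clear opening 887 mm wide between their inner faces. A header 104 mm tall and 87 mm deep lies on top of the jambs and spans the full outside width.

The stool is on top of the table. The door frame is on the floor beside the table on its −x side.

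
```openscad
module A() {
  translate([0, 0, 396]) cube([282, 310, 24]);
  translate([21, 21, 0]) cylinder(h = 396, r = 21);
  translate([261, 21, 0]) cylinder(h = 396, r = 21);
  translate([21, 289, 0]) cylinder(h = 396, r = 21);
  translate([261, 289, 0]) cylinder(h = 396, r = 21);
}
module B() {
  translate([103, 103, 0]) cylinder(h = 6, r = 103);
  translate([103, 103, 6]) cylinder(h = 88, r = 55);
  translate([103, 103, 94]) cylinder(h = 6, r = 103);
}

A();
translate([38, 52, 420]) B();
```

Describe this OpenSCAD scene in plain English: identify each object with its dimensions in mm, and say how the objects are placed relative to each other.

A is a simple wooden stool: a rectangular seat 282 mm (x) by 310 mm (y), 24 mm thick, top face at z = 420 mm, on four round legs, each 42 mm in diameter. The legs rest on z = 0, each leg's axis is inset half a diameter from the nearest pair of seat edges (so the leg's bounding box is flush with the corner).

B is a spool: two coaxial disc flanges of radius 103 mm and thickness 6 mm, joined by a core cylinder of radius 55 mm and height 88 mm. The lower flange rests on z = 0 and the three cylinders share a vertical axis.

The spool is on top of the stool, centred.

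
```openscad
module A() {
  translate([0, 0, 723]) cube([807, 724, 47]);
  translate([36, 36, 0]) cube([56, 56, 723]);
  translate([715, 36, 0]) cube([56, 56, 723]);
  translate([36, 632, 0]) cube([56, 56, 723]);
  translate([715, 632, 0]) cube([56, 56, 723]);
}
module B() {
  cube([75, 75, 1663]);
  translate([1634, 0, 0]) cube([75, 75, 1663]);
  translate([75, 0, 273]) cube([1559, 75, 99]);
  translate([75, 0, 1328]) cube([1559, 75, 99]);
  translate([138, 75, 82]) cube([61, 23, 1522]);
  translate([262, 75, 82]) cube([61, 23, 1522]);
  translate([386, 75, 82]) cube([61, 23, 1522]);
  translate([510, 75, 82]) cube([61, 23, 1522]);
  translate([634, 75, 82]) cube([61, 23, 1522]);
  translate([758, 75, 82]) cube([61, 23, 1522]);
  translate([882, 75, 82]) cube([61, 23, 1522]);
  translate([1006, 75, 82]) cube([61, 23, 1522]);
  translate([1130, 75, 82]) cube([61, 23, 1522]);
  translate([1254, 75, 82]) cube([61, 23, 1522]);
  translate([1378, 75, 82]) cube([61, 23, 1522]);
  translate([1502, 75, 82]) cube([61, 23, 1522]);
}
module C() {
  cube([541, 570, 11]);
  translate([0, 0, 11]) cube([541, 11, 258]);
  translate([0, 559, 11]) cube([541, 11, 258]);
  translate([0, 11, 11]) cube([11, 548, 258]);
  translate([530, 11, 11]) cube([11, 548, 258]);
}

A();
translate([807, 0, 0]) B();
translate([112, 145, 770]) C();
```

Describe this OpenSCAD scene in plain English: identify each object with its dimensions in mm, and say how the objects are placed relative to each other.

A is a table with a 807×724 mm rectangular top, 47 mm thick, top surface at z = 770 mm, supported by four 56×56 mm square legs, each inset 36 mm from the nearest pair of top edges, running from the floor.

B is a fence section. Two 75×75 mm posts, 1663 mm tall, stand on the floor with a clear span of 1559 mm between their inner faces. Two horizontal rails of 75×99 mm section span the gap between the posts with their undersides at z = 273 mm and z = 1328 mm, flush with the posts' −y face. 12 pickets, each 61 mm wide, 23 mm thick and 1522 mm tall, are fixed to the +y face of the rails with their bottoms at z = 82 mm, evenly spaced across the span with equal gaps (rounded down to the nearest mm) at the −x end and between each pair — any rounding remainder accumulates at the +x end.

C is an open storage box with external size 541×570×269 mm and wall thickness 11 mm (the base is also 11 mm thick). The base covers the whole footprint; the four walls stand on the base, with the y-facing walls full-width and the x-facing walls fitting between their inner faces.

The fence section is against the table's +x side, with their −y faces flush. The open box is on top of the table.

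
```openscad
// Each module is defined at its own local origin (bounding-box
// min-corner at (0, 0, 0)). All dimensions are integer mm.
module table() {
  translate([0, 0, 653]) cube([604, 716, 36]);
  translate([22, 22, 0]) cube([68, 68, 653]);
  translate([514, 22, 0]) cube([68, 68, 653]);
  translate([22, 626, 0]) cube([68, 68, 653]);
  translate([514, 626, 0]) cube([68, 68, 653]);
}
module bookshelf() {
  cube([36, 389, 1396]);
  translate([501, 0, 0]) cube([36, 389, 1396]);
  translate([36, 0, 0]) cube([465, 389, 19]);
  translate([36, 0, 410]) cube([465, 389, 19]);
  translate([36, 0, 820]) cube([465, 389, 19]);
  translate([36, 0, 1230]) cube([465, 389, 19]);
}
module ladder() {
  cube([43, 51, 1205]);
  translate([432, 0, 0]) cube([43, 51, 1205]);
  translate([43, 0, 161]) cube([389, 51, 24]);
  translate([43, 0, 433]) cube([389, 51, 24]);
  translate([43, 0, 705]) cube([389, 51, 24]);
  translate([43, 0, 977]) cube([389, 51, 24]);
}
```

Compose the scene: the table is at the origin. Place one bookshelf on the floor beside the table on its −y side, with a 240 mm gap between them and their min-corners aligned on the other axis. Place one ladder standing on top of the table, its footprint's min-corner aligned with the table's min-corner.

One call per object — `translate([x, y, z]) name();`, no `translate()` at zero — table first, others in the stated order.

table();
translate([0, -629, 0]) bookshelf();
translate([0, 0, 689]) ladder();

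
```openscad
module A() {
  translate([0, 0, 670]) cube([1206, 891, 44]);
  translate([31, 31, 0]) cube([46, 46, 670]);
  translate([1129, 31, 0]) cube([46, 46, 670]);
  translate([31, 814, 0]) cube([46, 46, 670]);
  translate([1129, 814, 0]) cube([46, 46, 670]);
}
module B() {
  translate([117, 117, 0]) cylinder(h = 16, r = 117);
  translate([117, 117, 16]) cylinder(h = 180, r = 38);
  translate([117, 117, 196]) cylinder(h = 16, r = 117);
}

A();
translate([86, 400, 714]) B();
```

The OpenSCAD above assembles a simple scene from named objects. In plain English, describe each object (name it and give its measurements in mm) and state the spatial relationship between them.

A is a rectangular dining table. The top is 1206×891×44 mm with its upper surface at z = 714 mm. It stands on four 46×46 mm square legs, each inset 31 mm from the nearest pair of top edges, running from the floor to the underside of the top.

B is a spool: two coaxial disc flanges of radius 117 mm and thickness 16 mm, joined by a core cylinder of radius 38 mm and height 180 mm. The lower flange rests on z = 0 and the three cylinders share a vertical axis.

The spool is on top of the table.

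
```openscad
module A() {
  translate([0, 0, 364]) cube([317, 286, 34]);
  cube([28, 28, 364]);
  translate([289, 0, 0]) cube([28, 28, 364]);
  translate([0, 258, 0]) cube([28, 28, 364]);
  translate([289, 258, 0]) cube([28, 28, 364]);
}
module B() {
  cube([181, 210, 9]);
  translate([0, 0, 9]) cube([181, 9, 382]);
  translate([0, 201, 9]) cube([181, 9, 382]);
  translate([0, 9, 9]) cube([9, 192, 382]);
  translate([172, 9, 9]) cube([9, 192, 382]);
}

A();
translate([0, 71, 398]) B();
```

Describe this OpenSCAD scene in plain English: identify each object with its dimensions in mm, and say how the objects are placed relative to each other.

A is a simple wooden stool: a rectangular seat 317 mm (x) by 286 mm (y), 34 mm thick, top face at z = 398 mm, on four square legs, each 28×28 mm in cross-section. The legs rest on z = 0, each flush with a corner of the seat.

B is an open-topped rectangular box: outside dimensions 181×210×391 mm, with a uniform wall and base thickness of 9 mm. The base is a full 181×210 slab on the floor; four walls sit on top of the base. The front and back walls (the −y and +y sides) span the full width; the two side walls fit between them.

The open box is on top of the stool.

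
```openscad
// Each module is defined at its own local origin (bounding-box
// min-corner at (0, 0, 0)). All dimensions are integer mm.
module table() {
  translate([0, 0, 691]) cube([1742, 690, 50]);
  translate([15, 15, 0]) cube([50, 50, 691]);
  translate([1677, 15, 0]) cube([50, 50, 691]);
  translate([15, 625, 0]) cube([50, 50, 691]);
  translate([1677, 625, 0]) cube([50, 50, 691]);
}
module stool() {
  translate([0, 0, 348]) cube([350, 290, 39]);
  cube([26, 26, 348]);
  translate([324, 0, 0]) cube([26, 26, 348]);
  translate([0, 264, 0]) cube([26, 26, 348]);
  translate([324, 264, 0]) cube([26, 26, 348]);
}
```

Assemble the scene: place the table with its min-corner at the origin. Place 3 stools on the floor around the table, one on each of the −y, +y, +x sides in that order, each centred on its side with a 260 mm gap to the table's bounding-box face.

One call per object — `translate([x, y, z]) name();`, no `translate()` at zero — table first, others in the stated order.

table();
translate([696, -550, 0]) stool();
translate([696, 950, 0]) stool();
translate([2002, 200, 0]) stool();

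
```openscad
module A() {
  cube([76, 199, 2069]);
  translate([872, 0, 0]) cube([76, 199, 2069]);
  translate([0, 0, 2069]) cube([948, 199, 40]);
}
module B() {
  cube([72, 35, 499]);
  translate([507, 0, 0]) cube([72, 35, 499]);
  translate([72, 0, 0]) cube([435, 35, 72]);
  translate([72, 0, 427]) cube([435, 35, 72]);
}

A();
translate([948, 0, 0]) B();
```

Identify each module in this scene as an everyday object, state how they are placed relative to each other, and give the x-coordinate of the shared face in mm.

A is a door frame. B is a picture frame. The picture frame is against the door frame's +x side, with their −y faces flush. The x-coordinate of the shared face is 948 mm.

The door frame's +x face and the picture frame's −x face are both at x = 948 mm.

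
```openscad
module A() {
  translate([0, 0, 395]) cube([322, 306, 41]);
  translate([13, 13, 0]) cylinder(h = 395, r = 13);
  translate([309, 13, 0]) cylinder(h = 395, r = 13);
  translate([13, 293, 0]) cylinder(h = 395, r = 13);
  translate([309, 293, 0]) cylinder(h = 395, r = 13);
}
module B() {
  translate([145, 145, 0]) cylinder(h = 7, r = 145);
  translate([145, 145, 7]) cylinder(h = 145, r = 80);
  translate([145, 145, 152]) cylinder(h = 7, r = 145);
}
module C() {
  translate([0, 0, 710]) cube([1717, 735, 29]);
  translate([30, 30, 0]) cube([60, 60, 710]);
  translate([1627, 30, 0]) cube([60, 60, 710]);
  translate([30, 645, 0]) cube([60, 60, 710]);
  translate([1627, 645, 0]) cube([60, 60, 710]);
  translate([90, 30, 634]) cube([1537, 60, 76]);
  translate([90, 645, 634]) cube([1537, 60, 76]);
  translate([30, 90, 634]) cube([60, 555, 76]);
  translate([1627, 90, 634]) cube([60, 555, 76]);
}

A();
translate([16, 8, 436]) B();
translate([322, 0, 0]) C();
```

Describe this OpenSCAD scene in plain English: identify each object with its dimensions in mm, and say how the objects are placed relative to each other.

A is a four-legged stool. The seat is a 322×306×41 mm slab whose top surface is at z = 436 mm; four round legs, each 26 mm in diameter, run from the floor (z = 0) to the underside of the seat, each leg's axis is inset half a diameter from the nearest pair of seat edges (so the leg's bounding box is flush with the corner).

B is a spool: two coaxial disc flanges of radius 145 mm and thickness 7 mm, joined by a core cylinder of radius 80 mm and height 145 mm. The lower flange rests on z = 0 and the three cylinders share a vertical axis.

C is a table with a 1717×735 mm rectangular top, 29 mm thick, top surface at z = 739 mm, supported by four 60×60 mm square legs, each inset 30 mm from the nearest pair of top edges, running from the floor. Four apron rails, 60 mm thick and 76 mm tall, run between adjacent legs with their top edges flush with the underside of the top and their outer faces flush with the legs' outer faces.

The spool is on top of the stool, centred. The table is against the stool's +x side, with their −y faces flush.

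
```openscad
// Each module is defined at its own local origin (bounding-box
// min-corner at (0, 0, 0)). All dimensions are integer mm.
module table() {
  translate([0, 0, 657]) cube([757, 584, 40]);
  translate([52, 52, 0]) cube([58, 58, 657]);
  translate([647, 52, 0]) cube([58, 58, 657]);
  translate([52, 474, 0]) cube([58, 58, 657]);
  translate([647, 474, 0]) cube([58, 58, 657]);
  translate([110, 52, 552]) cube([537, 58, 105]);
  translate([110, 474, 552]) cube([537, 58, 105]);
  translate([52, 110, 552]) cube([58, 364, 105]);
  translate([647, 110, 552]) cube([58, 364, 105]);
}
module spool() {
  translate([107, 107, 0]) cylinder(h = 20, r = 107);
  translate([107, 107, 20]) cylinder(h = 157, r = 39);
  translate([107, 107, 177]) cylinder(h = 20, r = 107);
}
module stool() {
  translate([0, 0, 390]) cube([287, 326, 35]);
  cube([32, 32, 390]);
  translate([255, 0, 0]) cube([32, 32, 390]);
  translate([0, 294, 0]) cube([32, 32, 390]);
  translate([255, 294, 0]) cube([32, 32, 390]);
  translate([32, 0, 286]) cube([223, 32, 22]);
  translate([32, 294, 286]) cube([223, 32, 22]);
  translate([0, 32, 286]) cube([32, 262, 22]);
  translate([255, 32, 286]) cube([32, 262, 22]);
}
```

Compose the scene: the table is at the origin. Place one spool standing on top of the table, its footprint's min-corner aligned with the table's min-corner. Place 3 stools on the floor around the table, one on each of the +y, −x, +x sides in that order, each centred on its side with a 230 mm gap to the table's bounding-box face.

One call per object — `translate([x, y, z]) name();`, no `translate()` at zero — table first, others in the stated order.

table();
translate([0, 0, 697]) spool();
translate([235, 814, 0]) stool();
translate([-517, 129, 0]) stool();
translate([987, 129, 0]) stool();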